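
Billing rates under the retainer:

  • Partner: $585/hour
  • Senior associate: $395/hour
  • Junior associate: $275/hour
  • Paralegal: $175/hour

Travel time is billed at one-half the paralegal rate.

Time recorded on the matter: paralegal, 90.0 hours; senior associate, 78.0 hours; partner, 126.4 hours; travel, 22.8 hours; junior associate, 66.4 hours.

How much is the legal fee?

Partner: 126.4 × $585 = $73,944.00
Senior associate: 78.0 × $395 = $30,810.00
Junior associate: 66.4 × $275 = $18,260.00
Paralegal: 90.0 × $175 = $15,750.00
Subtotal: $73,944.00 + $30,810.00 + $18,260.00 + $15,750.00 = $138,764.00
Travel: 22.8 × ($175 ÷ 2) = 22.8 × $87.50 = $1,995.00
Total: $138,764.00 + $1,995.00 = $140,759.00

$140,759.00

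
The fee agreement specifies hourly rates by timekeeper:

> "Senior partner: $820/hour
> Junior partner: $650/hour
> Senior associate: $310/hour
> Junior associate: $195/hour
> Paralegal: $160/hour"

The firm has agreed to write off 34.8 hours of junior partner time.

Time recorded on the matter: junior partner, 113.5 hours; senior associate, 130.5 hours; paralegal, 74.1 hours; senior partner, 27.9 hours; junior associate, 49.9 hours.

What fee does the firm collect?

Senior partner: 27.9 × $820 = $22,878.00
Junior partner: 113.5 × $650 = $73,775.00
Senior associate: 130.5 × $310 = $40,455.00
Junior associate: 49.9 × $195 = $9,730.50
Paralegal: 74.1 × $160 = $11,856.00
Subtotal: $158,694.50
Write-off: 34.8 × $650 = $22,620.00
Total: $158,694.50 − $22,620.00 = $136,074.50

$136,074.50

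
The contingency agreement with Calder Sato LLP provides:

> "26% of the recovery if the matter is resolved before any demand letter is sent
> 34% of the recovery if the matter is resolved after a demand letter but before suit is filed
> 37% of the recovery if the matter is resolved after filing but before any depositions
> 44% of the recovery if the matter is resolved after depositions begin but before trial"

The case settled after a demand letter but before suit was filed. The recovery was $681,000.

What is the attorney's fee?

The matter settled after a demand letter but before suit was filed, so the 34% rate applies.
$681,000 × 34% = $231,540.00

$231,540.00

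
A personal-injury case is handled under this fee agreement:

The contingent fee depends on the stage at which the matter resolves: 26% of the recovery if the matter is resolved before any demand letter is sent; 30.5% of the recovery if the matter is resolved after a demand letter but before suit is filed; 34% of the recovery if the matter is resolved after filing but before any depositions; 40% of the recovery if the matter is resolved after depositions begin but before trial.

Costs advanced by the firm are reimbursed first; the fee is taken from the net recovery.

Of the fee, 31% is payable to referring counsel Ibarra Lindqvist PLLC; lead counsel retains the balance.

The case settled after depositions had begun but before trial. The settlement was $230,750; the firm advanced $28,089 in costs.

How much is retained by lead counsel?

$55,934.44

Fee base (net of costs): $230,750 − $28,089 = $202,661
The matter settled after depositions had begun but before trial, so the 40% rate applies.
$202,661 × 40% = $81,064.40
Referral share: 31% of $81,064.40 = $25,129.96; lead counsel retains $81,064.40 − $25,129.96 = $55,934.44.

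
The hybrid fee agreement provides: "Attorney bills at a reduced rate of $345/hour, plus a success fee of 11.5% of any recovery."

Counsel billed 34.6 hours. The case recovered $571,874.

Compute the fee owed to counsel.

$77,702.51

Hourly: 34.6 × $345 = $11,937.00
Success fee: 11.5% of $571,874 = $65,765.51
Total: $11,937.00 + $65,765.51 = $77,702.51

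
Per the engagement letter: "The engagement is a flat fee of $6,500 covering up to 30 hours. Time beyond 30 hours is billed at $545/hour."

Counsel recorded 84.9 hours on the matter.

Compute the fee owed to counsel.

Flat fee: $6,500.00
Excess hours: 84.9 − 30 = 54.9
Overrun: 54.9 × $545 = $29,920.50
Total: $6,500.00 + $29,920.50 = $36,420.50

$36,420.50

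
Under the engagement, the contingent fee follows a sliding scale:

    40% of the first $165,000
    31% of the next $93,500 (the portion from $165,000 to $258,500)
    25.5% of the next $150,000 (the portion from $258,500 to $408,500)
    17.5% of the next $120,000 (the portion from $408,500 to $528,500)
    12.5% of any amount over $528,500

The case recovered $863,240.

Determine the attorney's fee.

First $165,000 at 40% = $66,000.00
Next $93,500 at 31% = $28,985.00
Next $150,000 at 25.5% = $38,250.00
Next $120,000 at 17.5% = $21,000.00
Remaining $334,740 at 12.5% = $41,842.50
Fee: $66,000.00 + $28,985.00 + $38,250.00 + $21,000.00 + $41,842.50 = $196,077.50

$196,077.50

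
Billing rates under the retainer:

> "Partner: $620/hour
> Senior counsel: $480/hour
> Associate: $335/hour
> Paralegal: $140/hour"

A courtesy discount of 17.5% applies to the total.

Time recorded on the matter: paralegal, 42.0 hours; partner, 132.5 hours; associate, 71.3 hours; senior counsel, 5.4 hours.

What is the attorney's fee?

Partner: 132.5 × $620 = $82,150.00
Senior counsel: 5.4 × $480 = $2,592.00
Associate: 71.3 × $335 = $23,885.50
Paralegal: 42.0 × $140 = $5,880.00
Subtotal: $114,507.50
Less 17.5% discount: −$20,038.81
Total: $114,507.50 − $20,038.81 = $94,468.69

$94,468.69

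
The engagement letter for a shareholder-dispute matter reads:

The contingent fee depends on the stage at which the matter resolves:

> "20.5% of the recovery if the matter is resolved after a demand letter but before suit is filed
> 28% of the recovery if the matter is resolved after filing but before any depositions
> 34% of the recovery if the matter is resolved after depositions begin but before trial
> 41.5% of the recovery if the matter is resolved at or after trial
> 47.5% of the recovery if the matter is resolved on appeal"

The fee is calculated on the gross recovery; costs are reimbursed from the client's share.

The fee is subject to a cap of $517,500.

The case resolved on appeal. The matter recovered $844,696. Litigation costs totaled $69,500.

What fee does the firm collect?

Fee base is the gross recovery, $844,696; costs are reimbursed separately.
The matter resolved on appeal, so the 47.5% rate applies.
$844,696 × 47.5% = $401,230.60
$401,230.60 is under the $517,500 cap.

$401,230.60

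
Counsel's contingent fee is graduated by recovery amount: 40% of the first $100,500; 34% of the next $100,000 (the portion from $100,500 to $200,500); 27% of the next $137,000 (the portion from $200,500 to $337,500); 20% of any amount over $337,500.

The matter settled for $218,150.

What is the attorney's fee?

$78,965.50

First $100,500 at 40% = $40,200.00
Next $100,000 at 34% = $34,000.00
Remaining $17,650 at 27% = $4,765.50
Fee: $40,200.00 + $34,000.00 + $4,765.50 = $78,965.50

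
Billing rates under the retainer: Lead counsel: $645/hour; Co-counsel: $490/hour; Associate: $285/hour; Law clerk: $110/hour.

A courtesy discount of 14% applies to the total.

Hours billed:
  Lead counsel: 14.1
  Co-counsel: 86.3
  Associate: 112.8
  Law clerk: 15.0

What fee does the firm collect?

Lead counsel: 14.1 × $645 = $9,094.50
Co-counsel: 86.3 × $490 = $42,287.00
Associate: 112.8 × $285 = $32,148.00
Law clerk: 15.0 × $110 = $1,650.00
Subtotal: $85,179.50
Less 14% discount: −$11,925.13
Total: $85,179.50 − $11,925.13 = $73,254.37

$73,254.37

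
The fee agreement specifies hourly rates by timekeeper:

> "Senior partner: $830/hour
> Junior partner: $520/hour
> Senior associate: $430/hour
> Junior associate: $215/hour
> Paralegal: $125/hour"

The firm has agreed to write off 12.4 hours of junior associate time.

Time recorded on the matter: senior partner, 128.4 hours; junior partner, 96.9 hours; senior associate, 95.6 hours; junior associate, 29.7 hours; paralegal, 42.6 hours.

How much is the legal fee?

$207,112.50

Senior partner: 128.4 × $830 = $106,572.00
Junior partner: 96.9 × $520 = $50,388.00
Senior associate: 95.6 × $430 = $41,108.00
Junior associate: 29.7 × $215 = $6,385.50
Paralegal: 42.6 × $125 = $5,325.00
Subtotal: $209,778.50
Write-off: 12.4 × $215 = $2,666.00
Total: $209,778.50 − $2,666.00 = $207,112.50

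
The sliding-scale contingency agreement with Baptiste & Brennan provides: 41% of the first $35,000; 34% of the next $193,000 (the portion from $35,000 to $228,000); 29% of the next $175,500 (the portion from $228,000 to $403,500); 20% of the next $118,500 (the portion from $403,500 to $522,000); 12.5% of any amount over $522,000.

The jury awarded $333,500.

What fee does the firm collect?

First $35,000 at 41% = $14,350.00
Next $193,000 at 34% = $65,620.00
Remaining $105,500 at 29% = $30,595.00
Fee: $14,350.00 + $65,620.00 + $30,595.00 = $110,565.00

$110,565.00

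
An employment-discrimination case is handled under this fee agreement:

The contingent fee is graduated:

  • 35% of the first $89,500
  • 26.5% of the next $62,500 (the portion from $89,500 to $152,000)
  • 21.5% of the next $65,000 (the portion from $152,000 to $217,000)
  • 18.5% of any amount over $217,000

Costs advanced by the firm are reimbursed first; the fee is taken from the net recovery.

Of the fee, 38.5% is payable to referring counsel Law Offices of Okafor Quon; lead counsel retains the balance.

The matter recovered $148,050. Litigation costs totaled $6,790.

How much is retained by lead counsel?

Fee base (net of costs): $148,050 − $6,790 = $141,260
First $89,500 at 35% = $31,325.00
Remaining $51,760 at 26.5% = $13,716.40
Fee: $31,325.00 + $13,716.40 = $45,041.40
Referral share: 38.5% of $45,041.40 = $17,340.94; lead counsel retains $45,041.40 − $17,340.94 = $27,700.46.

$27,700.46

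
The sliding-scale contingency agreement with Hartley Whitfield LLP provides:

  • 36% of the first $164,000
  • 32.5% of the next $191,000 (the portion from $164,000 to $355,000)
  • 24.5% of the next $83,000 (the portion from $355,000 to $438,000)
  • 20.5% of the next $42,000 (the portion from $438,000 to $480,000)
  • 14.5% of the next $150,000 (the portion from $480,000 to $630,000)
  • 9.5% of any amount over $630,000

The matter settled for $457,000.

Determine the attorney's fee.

First $164,000 at 36% = $59,040.00
Next $191,000 at 32.5% = $62,075.00
Next $83,000 at 24.5% = $20,335.00
Remaining $19,000 at 20.5% = $3,895.00
Fee: $59,040.00 + $62,075.00 + $20,335.00 + $3,895.00 = $145,345.00

$145,345.00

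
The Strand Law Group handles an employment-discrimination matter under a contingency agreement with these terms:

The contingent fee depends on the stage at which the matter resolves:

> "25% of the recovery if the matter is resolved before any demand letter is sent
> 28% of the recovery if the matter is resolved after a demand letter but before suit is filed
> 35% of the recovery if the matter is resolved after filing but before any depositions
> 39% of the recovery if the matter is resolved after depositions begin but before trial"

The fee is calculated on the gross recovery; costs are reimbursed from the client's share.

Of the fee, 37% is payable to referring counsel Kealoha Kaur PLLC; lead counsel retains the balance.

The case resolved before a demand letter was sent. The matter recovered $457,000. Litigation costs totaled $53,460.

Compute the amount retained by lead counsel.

$71,977.50

Fee base is the gross recovery, $457,000; costs are reimbursed separately.
The matter resolved before a demand letter was sent, so the 25% rate applies.
$457,000 × 25% = $114,250.00
Referral share: 37% of $114,250.00 = $42,272.50; lead counsel retains $114,250.00 − $42,272.50 = $71,977.50.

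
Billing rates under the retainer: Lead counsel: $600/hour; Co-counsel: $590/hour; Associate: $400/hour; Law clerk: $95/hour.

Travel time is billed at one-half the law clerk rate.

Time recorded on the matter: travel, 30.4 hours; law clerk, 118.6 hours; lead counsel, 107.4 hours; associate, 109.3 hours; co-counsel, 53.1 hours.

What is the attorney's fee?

$152,200.00

Lead counsel: 107.4 × $600 = $64,440.00
Co-counsel: 53.1 × $590 = $31,329.00
Associate: 109.3 × $400 = $43,720.00
Law clerk: 118.6 × $95 = $11,267.00
Subtotal: $64,440.00 + $31,329.00 + $43,720.00 + $11,267.00 = $150,756.00
Travel: 30.4 × ($95 ÷ 2) = 30.4 × $47.50 = $1,444.00
Total: $150,756.00 + $1,444.00 = $152,200.00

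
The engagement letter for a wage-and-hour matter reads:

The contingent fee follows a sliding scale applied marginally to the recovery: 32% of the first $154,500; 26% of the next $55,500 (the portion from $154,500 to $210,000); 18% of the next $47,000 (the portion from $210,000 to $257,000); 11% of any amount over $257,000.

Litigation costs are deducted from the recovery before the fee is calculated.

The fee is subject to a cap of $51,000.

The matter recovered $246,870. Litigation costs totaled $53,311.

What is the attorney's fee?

$51,000.00

Fee base (net of costs): $246,870 − $53,311 = $193,559
First $154,500 at 32% = $49,440.00
Remaining $39,059 at 26% = $10,155.34
Fee: $49,440.00 + $10,155.34 = $59,595.34
$59,595.34 exceeds the $51,000 cap, so the fee is capped at $51,000.00.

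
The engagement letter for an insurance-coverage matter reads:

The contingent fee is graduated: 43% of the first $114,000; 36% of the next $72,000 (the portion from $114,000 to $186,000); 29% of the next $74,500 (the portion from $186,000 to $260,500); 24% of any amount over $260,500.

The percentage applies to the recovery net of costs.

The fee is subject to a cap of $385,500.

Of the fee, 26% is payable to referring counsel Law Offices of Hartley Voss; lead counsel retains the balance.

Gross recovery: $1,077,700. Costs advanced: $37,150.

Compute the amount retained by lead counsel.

Fee base (net of costs): $1,077,700 − $37,150 = $1,040,550
First $114,000 at 43% = $49,020.00
Next $72,000 at 36% = $25,920.00
Next $74,500 at 29% = $21,605.00
Remaining $780,050 at 24% = $187,212.00
Fee: $49,020.00 + $25,920.00 + $21,605.00 + $187,212.00 = $283,757.00
$283,757.00 is under the $385,500 cap.
Referral share: 26% of $283,757.00 = $73,776.82; lead counsel retains $283,757.00 − $73,776.82 = $209,980.18.

$209,980.18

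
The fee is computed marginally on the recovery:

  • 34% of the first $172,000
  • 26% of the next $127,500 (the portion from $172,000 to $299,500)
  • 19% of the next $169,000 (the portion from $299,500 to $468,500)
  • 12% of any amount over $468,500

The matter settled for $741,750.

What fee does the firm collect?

First $172,000 at 34% = $58,480.00
Next $127,500 at 26% = $33,150.00
Next $169,000 at 19% = $32,110.00
Remaining $273,250 at 12% = $32,790.00
Fee: $58,480.00 + $33,150.00 + $32,110.00 + $32,790.00 = $156,530.00

$156,530.00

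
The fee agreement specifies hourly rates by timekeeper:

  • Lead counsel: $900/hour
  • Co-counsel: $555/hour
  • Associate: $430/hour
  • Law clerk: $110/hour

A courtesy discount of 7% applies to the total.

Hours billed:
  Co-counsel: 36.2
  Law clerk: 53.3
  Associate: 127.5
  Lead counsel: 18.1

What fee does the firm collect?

$90,274.17

Lead counsel: 18.1 × $900 = $16,290.00
Co-counsel: 36.2 × $555 = $20,091.00
Associate: 127.5 × $430 = $54,825.00
Law clerk: 53.3 × $110 = $5,863.00
Subtotal: $97,069.00
Less 7% discount: −$6,794.83
Total: $97,069.00 − $6,794.83 = $90,274.17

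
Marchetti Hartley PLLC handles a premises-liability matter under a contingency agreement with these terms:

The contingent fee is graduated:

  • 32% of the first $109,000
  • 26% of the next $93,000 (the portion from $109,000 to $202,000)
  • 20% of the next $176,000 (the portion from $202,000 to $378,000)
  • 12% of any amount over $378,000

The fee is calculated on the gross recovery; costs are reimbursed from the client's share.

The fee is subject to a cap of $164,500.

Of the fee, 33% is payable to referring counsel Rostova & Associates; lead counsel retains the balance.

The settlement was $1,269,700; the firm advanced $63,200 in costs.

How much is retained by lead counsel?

$110,215.00

Fee base is the gross recovery, $1,269,700; costs are reimbursed separately.
First $109,000 at 32% = $34,880.00
Next $93,000 at 26% = $24,180.00
Next $176,000 at 20% = $35,200.00
Remaining $891,700 at 12% = $107,004.00
Fee: $34,880.00 + $24,180.00 + $35,200.00 + $107,004.00 = $201,264.00
$201,264.00 exceeds the $164,500 cap, so the fee is capped at $164,500.00.
Referral share: 33% of $164,500.00 = $54,285.00; lead counsel retains $164,500.00 − $54,285.00 = $110,215.00.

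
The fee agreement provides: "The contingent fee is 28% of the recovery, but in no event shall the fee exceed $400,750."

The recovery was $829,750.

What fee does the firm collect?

$232,330.00

28% of $829,750 = $232,330.00
That is under the $400,750 cap.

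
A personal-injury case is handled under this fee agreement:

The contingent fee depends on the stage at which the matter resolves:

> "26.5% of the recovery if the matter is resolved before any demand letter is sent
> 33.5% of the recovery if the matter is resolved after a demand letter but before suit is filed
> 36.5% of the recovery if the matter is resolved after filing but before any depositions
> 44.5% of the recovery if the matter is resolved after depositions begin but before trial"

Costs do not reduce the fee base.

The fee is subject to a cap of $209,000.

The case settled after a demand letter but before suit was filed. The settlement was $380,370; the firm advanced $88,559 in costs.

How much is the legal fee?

Fee base is the gross recovery, $380,370; costs are reimbursed separately.
The matter settled after a demand letter but before suit was filed, so the 33.5% rate applies.
$380,370 × 33.5% = $127,423.95
$127,423.95 is under the $209,000 cap.

$127,423.95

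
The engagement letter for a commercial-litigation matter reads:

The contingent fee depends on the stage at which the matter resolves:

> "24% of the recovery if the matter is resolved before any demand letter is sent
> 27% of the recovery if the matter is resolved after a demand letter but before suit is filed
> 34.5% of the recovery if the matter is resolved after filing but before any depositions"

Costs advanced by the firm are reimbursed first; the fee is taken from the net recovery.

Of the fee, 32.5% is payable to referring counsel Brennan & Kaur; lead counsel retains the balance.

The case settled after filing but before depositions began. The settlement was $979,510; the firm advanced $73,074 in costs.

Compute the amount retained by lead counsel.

Fee base (net of costs): $979,510 − $73,074 = $906,436
The matter settled after filing but before depositions began, so the 34.5% rate applies.
$906,436 × 34.5% = $312,720.42
Referral share: 32.5% of $312,720.42 = $101,634.14; lead counsel retains $312,720.42 − $101,634.14 = $211,086.28.

$211,086.28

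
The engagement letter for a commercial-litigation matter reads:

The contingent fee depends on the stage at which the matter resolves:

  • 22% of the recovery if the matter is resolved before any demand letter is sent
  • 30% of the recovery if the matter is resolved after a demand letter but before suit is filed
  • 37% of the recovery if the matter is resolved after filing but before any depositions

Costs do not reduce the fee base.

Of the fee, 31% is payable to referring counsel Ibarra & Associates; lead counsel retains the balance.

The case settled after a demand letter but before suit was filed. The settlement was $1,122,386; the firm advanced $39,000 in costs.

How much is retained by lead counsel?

Fee base is the gross recovery, $1,122,386; costs are reimbursed separately.
The matter settled after a demand letter but before suit was filed, so the 30% rate applies.
$1,122,386 × 30% = $336,715.80
Referral share: 31% of $336,715.80 = $104,381.90; lead counsel retains $336,715.80 − $104,381.90 = $232,333.90.

$232,333.90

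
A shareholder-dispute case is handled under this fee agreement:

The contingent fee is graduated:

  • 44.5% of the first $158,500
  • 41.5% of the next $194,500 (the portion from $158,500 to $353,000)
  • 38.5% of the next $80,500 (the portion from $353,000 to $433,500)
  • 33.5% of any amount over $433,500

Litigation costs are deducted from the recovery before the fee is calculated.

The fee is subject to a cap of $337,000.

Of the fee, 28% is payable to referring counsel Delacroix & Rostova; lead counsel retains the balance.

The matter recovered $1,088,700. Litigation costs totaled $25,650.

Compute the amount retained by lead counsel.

Fee base (net of costs): $1,088,700 − $25,650 = $1,063,050
First $158,500 at 44.5% = $70,532.50
Next $194,500 at 41.5% = $80,717.50
Next $80,500 at 38.5% = $30,992.50
Remaining $629,550 at 33.5% = $210,899.25
Fee: $70,532.50 + $80,717.50 + $30,992.50 + $210,899.25 = $393,141.75
$393,141.75 exceeds the $337,000 cap, so the fee is capped at $337,000.00.
Referral share: 28% of $337,000.00 = $94,360.00; lead counsel retains $337,000.00 − $94,360.00 = $242,640.00.

$242,640.00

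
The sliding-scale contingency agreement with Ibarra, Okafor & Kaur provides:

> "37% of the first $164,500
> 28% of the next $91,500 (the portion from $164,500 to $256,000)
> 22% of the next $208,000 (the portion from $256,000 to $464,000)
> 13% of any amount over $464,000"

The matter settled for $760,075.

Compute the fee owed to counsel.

First $164,500 at 37% = $60,865.00
Next $91,500 at 28% = $25,620.00
Next $208,000 at 22% = $45,760.00
Remaining $296,075 at 13% = $38,489.75
Fee: $60,865.00 + $25,620.00 + $45,760.00 + $38,489.75 = $170,734.75

$170,734.75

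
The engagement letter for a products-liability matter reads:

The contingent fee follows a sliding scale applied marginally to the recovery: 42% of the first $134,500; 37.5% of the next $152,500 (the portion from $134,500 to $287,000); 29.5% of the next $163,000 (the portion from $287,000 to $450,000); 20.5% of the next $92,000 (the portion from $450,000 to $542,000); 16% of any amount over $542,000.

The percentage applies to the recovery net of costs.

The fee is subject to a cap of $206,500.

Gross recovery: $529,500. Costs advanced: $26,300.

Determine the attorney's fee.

$172,668.50

Fee base (net of costs): $529,500 − $26,300 = $503,200
First $134,500 at 42% = $56,490.00
Next $152,500 at 37.5% = $57,187.50
Next $163,000 at 29.5% = $48,085.00
Remaining $53,200 at 20.5% = $10,906.00
Fee: $56,490.00 + $57,187.50 + $48,085.00 + $10,906.00 = $172,668.50
$172,668.50 is under the $206,500 cap.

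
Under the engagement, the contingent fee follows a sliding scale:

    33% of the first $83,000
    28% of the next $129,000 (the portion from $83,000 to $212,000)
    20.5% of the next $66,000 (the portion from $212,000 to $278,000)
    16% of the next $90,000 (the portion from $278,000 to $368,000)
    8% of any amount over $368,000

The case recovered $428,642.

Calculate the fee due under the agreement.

First $83,000 at 33% = $27,390.00
Next $129,000 at 28% = $36,120.00
Next $66,000 at 20.5% = $13,530.00
Next $90,000 at 16% = $14,400.00
Remaining $60,642 at 8% = $4,851.36
Fee: $27,390.00 + $36,120.00 + $13,530.00 + $14,400.00 + $4,851.36 = $96,291.36

$96,291.36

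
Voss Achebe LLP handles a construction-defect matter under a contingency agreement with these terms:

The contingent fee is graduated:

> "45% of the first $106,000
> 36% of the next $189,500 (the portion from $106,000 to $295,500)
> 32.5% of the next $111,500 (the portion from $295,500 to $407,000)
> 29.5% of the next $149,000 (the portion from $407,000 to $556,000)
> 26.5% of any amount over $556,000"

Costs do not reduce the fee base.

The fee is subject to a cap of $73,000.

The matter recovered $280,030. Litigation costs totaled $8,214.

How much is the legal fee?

Fee base is the gross recovery, $280,030; costs are reimbursed separately.
First $106,000 at 45% = $47,700.00
Remaining $174,030 at 36% = $62,650.80
Fee: $47,700.00 + $62,650.80 = $110,350.80
$110,350.80 exceeds the $73,000 cap, so the fee is capped at $73,000.00.

$73,000.00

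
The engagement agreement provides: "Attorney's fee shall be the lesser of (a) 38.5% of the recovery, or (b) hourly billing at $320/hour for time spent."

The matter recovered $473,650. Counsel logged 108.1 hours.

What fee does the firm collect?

$34,592.00

(a) 38.5% of $473,650 = $182,355.25
(b) 108.1 × $320 = $34,592.00
The lesser is (b): $34,592.00.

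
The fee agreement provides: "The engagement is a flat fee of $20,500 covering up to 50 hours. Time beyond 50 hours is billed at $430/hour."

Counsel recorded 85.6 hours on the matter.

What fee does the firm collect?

$35,808.00

Flat fee: $20,500.00
Excess hours: 85.6 − 50 = 35.6
Overrun: 35.6 × $430 = $15,308.00
Total: $20,500.00 + $15,308.00 = $35,808.00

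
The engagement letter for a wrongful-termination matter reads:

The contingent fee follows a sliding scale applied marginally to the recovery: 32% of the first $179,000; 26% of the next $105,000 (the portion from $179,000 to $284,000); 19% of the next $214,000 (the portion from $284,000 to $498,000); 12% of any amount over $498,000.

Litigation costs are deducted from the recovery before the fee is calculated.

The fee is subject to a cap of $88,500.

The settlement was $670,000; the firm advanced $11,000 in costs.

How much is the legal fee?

$88,500.00

Fee base (net of costs): $670,000 − $11,000 = $659,000
First $179,000 at 32% = $57,280.00
Next $105,000 at 26% = $27,300.00
Next $214,000 at 19% = $40,660.00
Remaining $161,000 at 12% = $19,320.00
Fee: $57,280.00 + $27,300.00 + $40,660.00 + $19,320.00 = $144,560.00
$144,560.00 exceeds the $88,500 cap, so the fee is capped at $88,500.00.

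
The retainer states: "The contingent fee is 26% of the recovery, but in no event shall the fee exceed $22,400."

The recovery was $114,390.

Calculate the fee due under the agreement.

26% of $114,390 = $29,741.40
That exceeds the $22,400 cap, so the fee is capped at $22,400.

$22,400.00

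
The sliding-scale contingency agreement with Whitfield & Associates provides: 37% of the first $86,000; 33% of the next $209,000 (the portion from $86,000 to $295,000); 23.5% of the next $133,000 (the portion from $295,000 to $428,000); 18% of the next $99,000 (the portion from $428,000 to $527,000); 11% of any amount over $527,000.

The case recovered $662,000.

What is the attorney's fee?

$164,715.00

First $86,000 at 37% = $31,820.00
Next $209,000 at 33% = $68,970.00
Next $133,000 at 23.5% = $31,255.00
Next $99,000 at 18% = $17,820.00
Remaining $135,000 at 11% = $14,850.00
Fee: $31,820.00 + $68,970.00 + $31,255.00 + $17,820.00 + $14,850.00 = $164,715.00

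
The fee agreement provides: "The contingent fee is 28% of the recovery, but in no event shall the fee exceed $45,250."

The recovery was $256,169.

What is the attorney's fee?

$45,250.00

28% of $256,169 = $71,727.32
That exceeds the $45,250 cap, so the fee is capped at $45,250.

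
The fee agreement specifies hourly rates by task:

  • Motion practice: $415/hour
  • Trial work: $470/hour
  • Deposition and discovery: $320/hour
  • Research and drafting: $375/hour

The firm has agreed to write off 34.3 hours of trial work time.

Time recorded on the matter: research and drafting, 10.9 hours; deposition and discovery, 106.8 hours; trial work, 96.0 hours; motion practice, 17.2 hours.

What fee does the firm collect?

Motion practice: 17.2 × $415 = $7,138.00
Trial work: 96.0 × $470 = $45,120.00
Deposition and discovery: 106.8 × $320 = $34,176.00
Research and drafting: 10.9 × $375 = $4,087.50
Subtotal: $90,521.50
Write-off: 34.3 × $470 = $16,121.00
Total: $90,521.50 − $16,121.00 = $74,400.50

$74,400.50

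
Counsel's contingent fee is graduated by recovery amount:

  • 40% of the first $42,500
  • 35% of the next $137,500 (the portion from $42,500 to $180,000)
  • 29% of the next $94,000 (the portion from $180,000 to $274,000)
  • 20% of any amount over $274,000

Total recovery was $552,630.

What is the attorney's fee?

First $42,500 at 40% = $17,000.00
Next $137,500 at 35% = $48,125.00
Next $94,000 at 29% = $27,260.00
Remaining $278,630 at 20% = $55,726.00
Fee: $17,000.00 + $48,125.00 + $27,260.00 + $55,726.00 = $148,111.00

$148,111.00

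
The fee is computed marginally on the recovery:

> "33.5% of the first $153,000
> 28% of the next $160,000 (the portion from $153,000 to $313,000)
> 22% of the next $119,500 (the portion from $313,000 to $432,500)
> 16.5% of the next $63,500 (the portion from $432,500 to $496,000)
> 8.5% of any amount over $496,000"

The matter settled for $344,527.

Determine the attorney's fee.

$102,990.94

First $153,000 at 33.5% = $51,255.00
Next $160,000 at 28% = $44,800.00
Remaining $31,527 at 22% = $6,935.94
Fee: $51,255.00 + $44,800.00 + $6,935.94 = $102,990.94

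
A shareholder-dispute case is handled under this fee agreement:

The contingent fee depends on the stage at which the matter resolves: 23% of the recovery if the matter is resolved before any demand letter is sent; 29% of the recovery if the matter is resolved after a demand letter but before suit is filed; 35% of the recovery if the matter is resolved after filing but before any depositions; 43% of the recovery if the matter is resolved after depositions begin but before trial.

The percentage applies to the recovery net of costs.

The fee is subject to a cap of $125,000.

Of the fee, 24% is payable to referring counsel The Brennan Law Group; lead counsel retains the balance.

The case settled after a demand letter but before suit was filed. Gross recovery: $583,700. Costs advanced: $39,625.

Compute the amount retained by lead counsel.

Fee base (net of costs): $583,700 − $39,625 = $544,075
The matter settled after a demand letter but before suit was filed, so the 29% rate applies.
$544,075 × 29% = $157,781.75
$157,781.75 exceeds the $125,000 cap, so the fee is capped at $125,000.00.
Referral share: 24% of $125,000.00 = $30,000.00; lead counsel retains $125,000.00 − $30,000.00 = $95,000.00.

$95,000.00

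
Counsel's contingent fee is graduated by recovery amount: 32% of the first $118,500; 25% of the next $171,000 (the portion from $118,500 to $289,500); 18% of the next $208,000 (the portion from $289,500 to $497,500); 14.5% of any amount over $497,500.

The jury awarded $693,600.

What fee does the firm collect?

First $118,500 at 32% = $37,920.00
Next $171,000 at 25% = $42,750.00
Next $208,000 at 18% = $37,440.00
Remaining $196,100 at 14.5% = $28,434.50
Fee: $37,920.00 + $42,750.00 + $37,440.00 + $28,434.50 = $146,544.50

$146,544.50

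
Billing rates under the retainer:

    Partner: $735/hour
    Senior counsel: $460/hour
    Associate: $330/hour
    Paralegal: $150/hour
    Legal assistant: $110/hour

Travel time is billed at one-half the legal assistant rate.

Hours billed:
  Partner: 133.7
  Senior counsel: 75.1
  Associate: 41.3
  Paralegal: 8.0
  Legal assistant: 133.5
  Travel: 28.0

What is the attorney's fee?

Partner: 133.7 × $735 = $98,269.50
Senior counsel: 75.1 × $460 = $34,546.00
Associate: 41.3 × $330 = $13,629.00
Paralegal: 8.0 × $150 = $1,200.00
Legal assistant: 133.5 × $110 = $14,685.00
Subtotal: $98,269.50 + $34,546.00 + $13,629.00 + $1,200.00 + $14,685.00 = $162,329.50
Travel: 28.0 × ($110 ÷ 2) = 28.0 × $55.00 = $1,540.00
Total: $162,329.50 + $1,540.00 = $163,869.50

$163,869.50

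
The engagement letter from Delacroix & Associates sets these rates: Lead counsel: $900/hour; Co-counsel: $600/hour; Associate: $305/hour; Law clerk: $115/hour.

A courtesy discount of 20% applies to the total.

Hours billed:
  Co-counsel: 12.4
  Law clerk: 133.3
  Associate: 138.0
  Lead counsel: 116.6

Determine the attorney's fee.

$135,839.60

Lead counsel: 116.6 × $900 = $104,940.00
Co-counsel: 12.4 × $600 = $7,440.00
Associate: 138.0 × $305 = $42,090.00
Law clerk: 133.3 × $115 = $15,329.50
Subtotal: $169,799.50
Less 20% discount: −$33,959.90
Total: $169,799.50 − $33,959.90 = $135,839.60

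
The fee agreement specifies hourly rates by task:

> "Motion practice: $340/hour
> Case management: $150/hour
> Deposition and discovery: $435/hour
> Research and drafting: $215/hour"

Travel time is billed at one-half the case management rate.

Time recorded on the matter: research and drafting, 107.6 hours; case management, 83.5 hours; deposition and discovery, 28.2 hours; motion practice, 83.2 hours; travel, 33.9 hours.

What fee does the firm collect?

$78,756.50

Motion practice: 83.2 × $340 = $28,288.00
Case management: 83.5 × $150 = $12,525.00
Deposition and discovery: 28.2 × $435 = $12,267.00
Research and drafting: 107.6 × $215 = $23,134.00
Subtotal: $28,288.00 + $12,525.00 + $12,267.00 + $23,134.00 = $76,214.00
Travel: 33.9 × ($150 ÷ 2) = 33.9 × $75.00 = $2,542.50
Total: $76,214.00 + $2,542.50 = $78,756.50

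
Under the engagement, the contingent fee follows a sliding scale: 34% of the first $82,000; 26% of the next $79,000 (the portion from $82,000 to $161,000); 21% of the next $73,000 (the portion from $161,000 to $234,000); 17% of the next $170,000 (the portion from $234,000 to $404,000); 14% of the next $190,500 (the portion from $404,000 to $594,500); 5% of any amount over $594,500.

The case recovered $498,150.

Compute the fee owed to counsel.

$105,831.00

First $82,000 at 34% = $27,880.00
Next $79,000 at 26% = $20,540.00
Next $73,000 at 21% = $15,330.00
Next $170,000 at 17% = $28,900.00
Remaining $94,150 at 14% = $13,181.00
Fee: $27,880.00 + $20,540.00 + $15,330.00 + $28,900.00 + $13,181.00 = $105,831.00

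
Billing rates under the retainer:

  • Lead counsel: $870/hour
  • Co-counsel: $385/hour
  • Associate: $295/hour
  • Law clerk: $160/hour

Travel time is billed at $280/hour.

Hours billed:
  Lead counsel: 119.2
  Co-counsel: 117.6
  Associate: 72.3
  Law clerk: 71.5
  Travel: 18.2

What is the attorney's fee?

$186,844.50

Lead counsel: 119.2 × $870 = $103,704.00
Co-counsel: 117.6 × $385 = $45,276.00
Associate: 72.3 × $295 = $21,328.50
Law clerk: 71.5 × $160 = $11,440.00
Subtotal: $103,704.00 + $45,276.00 + $21,328.50 + $11,440.00 = $181,748.50
Travel: 18.2 × $280 = $5,096.00
Total: $181,748.50 + $5,096.00 = $186,844.50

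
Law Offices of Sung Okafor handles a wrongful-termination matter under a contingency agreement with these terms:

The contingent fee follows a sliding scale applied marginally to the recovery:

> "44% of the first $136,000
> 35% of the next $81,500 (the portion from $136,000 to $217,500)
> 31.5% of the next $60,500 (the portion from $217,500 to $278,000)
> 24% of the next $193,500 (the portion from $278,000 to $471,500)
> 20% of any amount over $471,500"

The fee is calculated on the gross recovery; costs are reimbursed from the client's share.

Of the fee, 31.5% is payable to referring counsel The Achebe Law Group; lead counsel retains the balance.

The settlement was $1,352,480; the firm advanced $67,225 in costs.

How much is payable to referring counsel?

$103,968.43

Fee base is the gross recovery, $1,352,480; costs are reimbursed separately.
First $136,000 at 44% = $59,840.00
Next $81,500 at 35% = $28,525.00
Next $60,500 at 31.5% = $19,057.50
Next $193,500 at 24% = $46,440.00
Remaining $880,980 at 20% = $176,196.00
Fee: $59,840.00 + $28,525.00 + $19,057.50 + $46,440.00 + $176,196.00 = $330,058.50
Referral share: 31.5% of $330,058.50 = $103,968.43; lead counsel retains $330,058.50 − $103,968.43 = $226,090.07.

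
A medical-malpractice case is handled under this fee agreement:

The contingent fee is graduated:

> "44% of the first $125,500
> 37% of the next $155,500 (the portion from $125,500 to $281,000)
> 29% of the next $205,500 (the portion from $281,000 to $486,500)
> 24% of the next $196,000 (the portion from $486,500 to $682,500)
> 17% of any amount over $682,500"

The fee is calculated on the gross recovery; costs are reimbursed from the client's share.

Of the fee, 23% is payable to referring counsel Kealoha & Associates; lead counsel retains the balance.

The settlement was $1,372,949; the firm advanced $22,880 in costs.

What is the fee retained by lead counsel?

Fee base is the gross recovery, $1,372,949; costs are reimbursed separately.
First $125,500 at 44% = $55,220.00
Next $155,500 at 37% = $57,535.00
Next $205,500 at 29% = $59,595.00
Next $196,000 at 24% = $47,040.00
Remaining $690,449 at 17% = $117,376.33
Fee: $55,220.00 + $57,535.00 + $59,595.00 + $47,040.00 + $117,376.33 = $336,766.33
Referral share: 23% of $336,766.33 = $77,456.26; lead counsel retains $336,766.33 − $77,456.26 = $259,310.07.

$259,310.07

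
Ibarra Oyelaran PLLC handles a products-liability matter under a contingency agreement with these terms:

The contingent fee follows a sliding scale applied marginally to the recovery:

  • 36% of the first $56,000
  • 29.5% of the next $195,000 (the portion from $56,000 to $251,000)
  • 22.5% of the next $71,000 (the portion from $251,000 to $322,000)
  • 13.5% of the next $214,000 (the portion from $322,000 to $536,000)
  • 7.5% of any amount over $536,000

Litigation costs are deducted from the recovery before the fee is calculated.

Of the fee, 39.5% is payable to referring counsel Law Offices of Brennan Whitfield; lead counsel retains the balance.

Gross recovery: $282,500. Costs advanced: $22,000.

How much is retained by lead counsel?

$48,292.61

Fee base (net of costs): $282,500 − $22,000 = $260,500
First $56,000 at 36% = $20,160.00
Next $195,000 at 29.5% = $57,525.00
Remaining $9,500 at 22.5% = $2,137.50
Fee: $20,160.00 + $57,525.00 + $2,137.50 = $79,822.50
Referral share: 39.5% of $79,822.50 = $31,529.89; lead counsel retains $79,822.50 − $31,529.89 = $48,292.61.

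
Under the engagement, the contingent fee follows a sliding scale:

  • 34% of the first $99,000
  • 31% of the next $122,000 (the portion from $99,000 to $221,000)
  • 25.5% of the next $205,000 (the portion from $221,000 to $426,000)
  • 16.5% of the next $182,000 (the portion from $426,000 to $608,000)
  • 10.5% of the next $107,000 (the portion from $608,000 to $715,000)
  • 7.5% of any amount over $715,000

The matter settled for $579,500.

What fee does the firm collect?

$149,082.50

First $99,000 at 34% = $33,660.00
Next $122,000 at 31% = $37,820.00
Next $205,000 at 25.5% = $52,275.00
Remaining $153,500 at 16.5% = $25,327.50
Fee: $33,660.00 + $37,820.00 + $52,275.00 + $25,327.50 = $149,082.50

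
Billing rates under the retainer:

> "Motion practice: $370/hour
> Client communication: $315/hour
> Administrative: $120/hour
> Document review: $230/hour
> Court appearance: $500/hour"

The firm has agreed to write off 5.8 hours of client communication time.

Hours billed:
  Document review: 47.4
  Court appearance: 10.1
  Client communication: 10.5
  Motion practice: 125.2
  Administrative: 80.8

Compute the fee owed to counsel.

$73,452.50

Motion practice: 125.2 × $370 = $46,324.00
Client communication: 10.5 × $315 = $3,307.50
Administrative: 80.8 × $120 = $9,696.00
Document review: 47.4 × $230 = $10,902.00
Court appearance: 10.1 × $500 = $5,050.00
Subtotal: $75,279.50
Write-off: 5.8 × $315 = $1,827.00
Total: $75,279.50 − $1,827.00 = $73,452.50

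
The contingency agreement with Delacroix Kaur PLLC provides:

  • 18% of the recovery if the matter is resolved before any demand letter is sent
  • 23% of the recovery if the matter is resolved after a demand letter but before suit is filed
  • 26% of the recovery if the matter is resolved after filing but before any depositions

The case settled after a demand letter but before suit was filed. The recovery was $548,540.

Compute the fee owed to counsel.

The matter settled after a demand letter but before suit was filed, so the 23% rate applies.
$548,540 × 23% = $126,164.20

$126,164.20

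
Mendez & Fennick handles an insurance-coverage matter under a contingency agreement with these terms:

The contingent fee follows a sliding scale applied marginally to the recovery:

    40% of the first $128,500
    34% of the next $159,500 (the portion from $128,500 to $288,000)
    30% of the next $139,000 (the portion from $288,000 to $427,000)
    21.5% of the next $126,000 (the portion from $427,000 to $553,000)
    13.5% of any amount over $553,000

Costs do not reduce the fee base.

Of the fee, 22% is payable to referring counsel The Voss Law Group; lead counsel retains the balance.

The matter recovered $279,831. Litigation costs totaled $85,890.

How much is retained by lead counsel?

Fee base is the gross recovery, $279,831; costs are reimbursed separately.
First $128,500 at 40% = $51,400.00
Remaining $151,331 at 34% = $51,452.54
Fee: $51,400.00 + $51,452.54 = $102,852.54
Referral share: 22% of $102,852.54 = $22,627.56; lead counsel retains $102,852.54 − $22,627.56 = $80,224.98.

$80,224.98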